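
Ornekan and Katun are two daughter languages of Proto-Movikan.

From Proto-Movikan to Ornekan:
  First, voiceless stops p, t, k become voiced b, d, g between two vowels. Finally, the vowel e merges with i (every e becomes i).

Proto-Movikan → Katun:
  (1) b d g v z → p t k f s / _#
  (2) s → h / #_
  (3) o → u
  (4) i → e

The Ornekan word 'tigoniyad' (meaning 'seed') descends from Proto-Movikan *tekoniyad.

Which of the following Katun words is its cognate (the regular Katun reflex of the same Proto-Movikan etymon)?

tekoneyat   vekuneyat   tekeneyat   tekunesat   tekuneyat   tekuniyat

Katun: start from *tekoniyad.
  rule 1 (final devoicing): tekoniyad → tekoniyat
  rule 2: no change — tekoniyat
  rule 3 (vowel merger): tekoniyat → tekuniyat
  rule 4 (vowel merger): tekuniyat → tekuneyat
  ⇒ Katun tekuneyat
Only 'tekuneyat' matches the regular Katun development of *tekoniyad.

tekuneyat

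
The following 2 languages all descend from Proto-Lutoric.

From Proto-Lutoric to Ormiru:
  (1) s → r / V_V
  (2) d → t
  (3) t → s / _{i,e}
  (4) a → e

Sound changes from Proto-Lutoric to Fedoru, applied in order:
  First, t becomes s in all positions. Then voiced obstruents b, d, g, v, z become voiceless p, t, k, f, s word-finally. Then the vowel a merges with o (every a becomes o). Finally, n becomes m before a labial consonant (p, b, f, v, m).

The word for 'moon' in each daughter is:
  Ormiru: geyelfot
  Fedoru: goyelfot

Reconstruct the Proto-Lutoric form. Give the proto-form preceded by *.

Position 8: Ormiru has t, Fedoru has t. In Fedoru, t can only continue *d, so the proto-segment is *d.
Position 2: Ormiru has e, Fedoru has o. Taking the neighbouring segments as reconstructed: Ormiru e could go back to *a or *e; Fedoru o could go back to *a or *o — the one source consistent with every daughter is *a.
Verify the candidate proto-form against each daughter:
Ormiru: *gayelfod > gayelfot > geyelfot  (by unconditioned shift, vowel merger)
Fedoru: *gayelfod
  gayelfod (rule 1 does not apply)
  gayelfod → gayelfot   [final devoicing]
  gayelfot → goyelfot   [vowel merger]
  goyelfot (rule 4 does not apply)
  giving Fedoru goyelfot.
*gayelfod is the unique common source.

*gayelfod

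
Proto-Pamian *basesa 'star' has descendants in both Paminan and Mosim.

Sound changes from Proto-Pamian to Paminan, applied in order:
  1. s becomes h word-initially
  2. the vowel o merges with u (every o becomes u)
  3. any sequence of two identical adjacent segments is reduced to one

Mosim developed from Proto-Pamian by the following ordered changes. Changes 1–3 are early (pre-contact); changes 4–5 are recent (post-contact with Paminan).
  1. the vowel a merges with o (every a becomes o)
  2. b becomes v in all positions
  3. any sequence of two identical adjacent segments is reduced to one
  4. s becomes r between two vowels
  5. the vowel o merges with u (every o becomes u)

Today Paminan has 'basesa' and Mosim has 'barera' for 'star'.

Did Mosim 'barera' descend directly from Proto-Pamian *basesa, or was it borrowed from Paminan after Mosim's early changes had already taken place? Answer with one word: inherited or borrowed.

borrowed

If inherited, *basesa would pass through all of Mosim's changes:
Mosim: *basesa
  basesa → boseso   [vowel merger]
  boseso → voseso   [unconditioned shift]
  voseso (rule 3 does not apply)
  voseso → vorero   [rhotacism]
  vorero → vureru   [vowel merger]
  giving Mosim vureru.
If borrowed from Paminan 'basesa' after the early changes, it would undergo only the recent ones:
  rule 4 (rhotacism): basesa → barera
  rule 5 (vowel merger): no change (barera)
  ⇒ as a loan: barera
Mosim 'barera' matches the loan outcome 'barera', not the inherited 'vureru' — it skipped the early Mosim changes, so it was borrowed from Paminan.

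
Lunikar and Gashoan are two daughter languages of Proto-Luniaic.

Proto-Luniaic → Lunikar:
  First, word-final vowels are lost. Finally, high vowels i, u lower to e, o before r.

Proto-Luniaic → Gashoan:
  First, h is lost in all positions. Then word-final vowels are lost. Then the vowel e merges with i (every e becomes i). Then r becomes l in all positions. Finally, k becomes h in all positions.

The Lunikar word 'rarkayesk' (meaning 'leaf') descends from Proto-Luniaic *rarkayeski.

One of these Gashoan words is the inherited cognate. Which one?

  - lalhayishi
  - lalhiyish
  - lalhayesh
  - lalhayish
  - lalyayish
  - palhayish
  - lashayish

Gashoan: *rarkayeski
  rarkayeski (rule 1 does not apply)
  rarkayeski → rarkayesk   [apocope]
  rarkayesk → rarkayisk   [vowel merger]
  rarkayisk → lalkayisk   [unconditioned shift]
  lalkayisk → lalhayish   [unconditioned shift]
  giving Gashoan lalhayish.

lalhayish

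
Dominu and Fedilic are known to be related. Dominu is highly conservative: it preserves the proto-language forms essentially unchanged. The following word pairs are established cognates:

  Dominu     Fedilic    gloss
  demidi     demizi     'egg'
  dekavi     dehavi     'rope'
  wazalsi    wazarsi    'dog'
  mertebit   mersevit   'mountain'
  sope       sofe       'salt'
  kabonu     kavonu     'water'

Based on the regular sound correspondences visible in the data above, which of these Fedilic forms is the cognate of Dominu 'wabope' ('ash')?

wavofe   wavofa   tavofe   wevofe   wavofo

wavofe

kabonu ~ kavonu — Dominu b corresponds to Fedilic v between vowels (before a back vowel).
sope ~ sofe — Dominu p corresponds to Fedilic f between vowels (before a front vowel).
Applying these to Dominu 'wabope':
  wabope → wavope   (b→v between vowels (before a back vowel))
  wavope → wavofe   (p→f between vowels (before a front vowel))
So the Fedilic cognate is 'wavofe'.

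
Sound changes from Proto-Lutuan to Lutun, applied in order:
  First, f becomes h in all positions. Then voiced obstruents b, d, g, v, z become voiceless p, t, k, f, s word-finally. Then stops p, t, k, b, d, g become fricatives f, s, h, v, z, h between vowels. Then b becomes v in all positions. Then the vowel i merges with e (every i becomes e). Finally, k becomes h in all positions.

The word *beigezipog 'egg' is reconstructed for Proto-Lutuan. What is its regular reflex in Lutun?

veehezefoh

Lutun: *beigezipog
  beigezipog (rule 1 does not apply)
  beigezipog → beigezipok   [final devoicing]
  beigezipok → beihezifok   [intervocalic lenition]
  beihezifok → veihezifok   [unconditioned shift]
  veihezifok → veehezefok   [vowel merger]
  veehezefok → veehezefoh   [unconditioned shift]
  giving Lutun veehezefoh.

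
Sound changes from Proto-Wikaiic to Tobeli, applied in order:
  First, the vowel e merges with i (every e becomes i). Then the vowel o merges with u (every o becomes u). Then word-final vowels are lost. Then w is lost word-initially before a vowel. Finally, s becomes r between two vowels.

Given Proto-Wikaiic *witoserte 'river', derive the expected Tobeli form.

iturirt

Tobeli: *witoserte > witosirti > witusirti > witusirt > itusirt > iturirt  (by vowel merger, vowel merger, apocope, glide loss, rhotacism)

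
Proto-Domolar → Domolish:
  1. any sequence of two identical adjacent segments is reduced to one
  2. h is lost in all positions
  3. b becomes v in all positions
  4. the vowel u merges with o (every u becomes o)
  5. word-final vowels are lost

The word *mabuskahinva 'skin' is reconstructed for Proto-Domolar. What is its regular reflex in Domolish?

mavoskainv

Domolish: *mabuskahinva > mabuskainva > mavuskainva > mavoskainva > mavoskainv  (by h-loss, unconditioned shift, vowel merger, apocope)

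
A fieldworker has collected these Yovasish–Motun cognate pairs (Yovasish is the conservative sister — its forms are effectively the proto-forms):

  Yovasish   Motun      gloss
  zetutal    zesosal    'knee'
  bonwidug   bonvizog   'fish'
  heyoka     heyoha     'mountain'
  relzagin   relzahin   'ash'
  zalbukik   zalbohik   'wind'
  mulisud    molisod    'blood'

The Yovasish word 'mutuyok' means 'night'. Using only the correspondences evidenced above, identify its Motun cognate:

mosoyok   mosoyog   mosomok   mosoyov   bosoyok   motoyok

mosoyok

zetutal ~ zesosal, bonwidug ~ bonvizog — Yovasish u corresponds to Motun o after a consonant, before a consonant other than r, m, n, p, b, f, v.
zetutal ~ zesosal — Yovasish t corresponds to Motun s between vowels (before a back vowel).
Applying these to Yovasish 'mutuyok':
  mutuyok → motuyok   (u→o after a consonant, before a consonant other than r, m, n, p, b, f, v)
  motuyok → mosuyok   (t→s between vowels (before a back vowel))
  mosuyok → mosoyok   (u→o after a consonant, before a consonant other than r, m, n, p, b, f, v)
So the Motun cognate is 'mosoyok'.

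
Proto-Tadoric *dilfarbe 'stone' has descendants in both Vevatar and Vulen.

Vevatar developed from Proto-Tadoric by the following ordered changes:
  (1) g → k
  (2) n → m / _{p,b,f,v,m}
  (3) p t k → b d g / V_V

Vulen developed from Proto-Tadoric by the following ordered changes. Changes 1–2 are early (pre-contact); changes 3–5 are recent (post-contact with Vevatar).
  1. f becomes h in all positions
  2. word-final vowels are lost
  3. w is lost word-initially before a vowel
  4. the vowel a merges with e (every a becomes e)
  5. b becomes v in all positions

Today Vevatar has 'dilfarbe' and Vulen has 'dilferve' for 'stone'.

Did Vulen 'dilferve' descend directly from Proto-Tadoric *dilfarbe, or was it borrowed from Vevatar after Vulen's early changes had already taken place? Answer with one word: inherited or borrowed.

borrowed

If inherited, *dilfarbe would pass through all of Vulen's changes:
Vulen: *dilfarbe > dilharbe > dilharb > dilherb > dilherv  (by unconditioned shift, apocope, vowel merger, unconditioned shift)
If borrowed from Vevatar 'dilfarbe' after the early changes, it would undergo only the recent ones:
  rule 3 (glide loss): no change (dilfarbe)
  rule 4 (vowel merger): dilfarbe → dilferbe
  rule 5 (unconditioned shift): dilferbe → dilferve
  ⇒ as a loan: dilferve
Vulen 'dilferve' matches the loan outcome 'dilferve', not the inherited 'dilherv' — it skipped the early Vulen changes, so it was borrowed from Vevatar.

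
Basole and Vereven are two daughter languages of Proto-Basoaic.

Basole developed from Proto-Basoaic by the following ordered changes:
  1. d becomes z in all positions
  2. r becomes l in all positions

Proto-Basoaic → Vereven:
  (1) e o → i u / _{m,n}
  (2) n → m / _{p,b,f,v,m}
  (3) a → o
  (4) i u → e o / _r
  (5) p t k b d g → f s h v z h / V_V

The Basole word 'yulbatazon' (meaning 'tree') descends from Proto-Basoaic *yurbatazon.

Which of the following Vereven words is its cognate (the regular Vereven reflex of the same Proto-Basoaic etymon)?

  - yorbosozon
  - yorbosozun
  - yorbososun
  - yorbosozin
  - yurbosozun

yorbosozun

Vereven: *yurbatazon
  yurbatazon → yurbatazun   [pre-nasal raising]
  yurbatazun (rule 2 does not apply)
  yurbatazun → yurbotozun   [vowel merger]
  yurbotozun → yorbotozun   [pre-rhotic lowering]
  yorbotozun → yorbosozun   [intervocalic lenition]
  giving Vereven yorbosozun.
Only 'yorbosozun' matches the regular Vereven development of *yurbatazon.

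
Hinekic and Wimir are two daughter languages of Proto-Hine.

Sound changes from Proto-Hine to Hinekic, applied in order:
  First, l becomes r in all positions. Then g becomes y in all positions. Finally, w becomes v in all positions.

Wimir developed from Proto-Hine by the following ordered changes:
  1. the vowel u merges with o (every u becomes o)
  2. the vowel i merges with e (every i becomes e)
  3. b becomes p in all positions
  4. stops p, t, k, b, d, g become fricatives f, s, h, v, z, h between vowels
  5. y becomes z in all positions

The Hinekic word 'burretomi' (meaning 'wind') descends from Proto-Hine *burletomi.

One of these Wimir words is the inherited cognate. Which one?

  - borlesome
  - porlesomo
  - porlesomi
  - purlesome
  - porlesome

Wimir: *burletomi
  burletomi → borletomi   [vowel merger]
  borletomi → borletome   [vowel merger]
  borletome → porletome   [unconditioned shift]
  porletome → porlesome   [intervocalic lenition]
  porlesome (rule 5 does not apply)
  giving Wimir porlesome.
Only 'porlesome' matches the regular Wimir development of *burletomi.

porlesome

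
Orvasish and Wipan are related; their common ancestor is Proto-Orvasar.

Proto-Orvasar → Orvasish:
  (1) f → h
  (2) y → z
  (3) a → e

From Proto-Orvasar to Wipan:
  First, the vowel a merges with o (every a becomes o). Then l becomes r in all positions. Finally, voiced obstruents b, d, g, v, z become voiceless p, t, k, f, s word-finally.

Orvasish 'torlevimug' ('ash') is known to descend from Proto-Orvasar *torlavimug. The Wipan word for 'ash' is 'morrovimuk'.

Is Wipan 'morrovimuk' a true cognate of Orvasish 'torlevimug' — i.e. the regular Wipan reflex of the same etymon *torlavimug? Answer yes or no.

no

Derive the expected Wipan reflex of *torlavimug:
Wipan: start from *torlavimug.
  rule 1 (vowel merger): torlavimug → torlovimug
  rule 2 (unconditioned shift): torlovimug → torrovimug
  rule 3 (final devoicing): torrovimug → torrovimuk
  ⇒ Wipan torrovimuk
The regular Wipan reflex would be 'torrovimuk', but the attested form is 'morrovimuk'. The correspondence is irregular, so they are not cognates (the Wipan form has a different source).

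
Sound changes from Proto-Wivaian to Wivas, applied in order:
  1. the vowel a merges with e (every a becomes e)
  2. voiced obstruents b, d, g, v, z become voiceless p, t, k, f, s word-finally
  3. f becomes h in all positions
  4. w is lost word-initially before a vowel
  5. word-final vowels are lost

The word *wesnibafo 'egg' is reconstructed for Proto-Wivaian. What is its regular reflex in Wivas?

esnibeh

Wivas: start from *wesnibafo.
  rule 1 (vowel merger): wesnibafo → wesnibefo
  rule 2: no change — wesnibefo
  rule 3 (unconditioned shift): wesnibefo → wesnibeho
  rule 4 (glide loss): wesnibeho → esnibeho
  rule 5 (apocope): esnibeho → esnibeh
  ⇒ Wivas esnibeh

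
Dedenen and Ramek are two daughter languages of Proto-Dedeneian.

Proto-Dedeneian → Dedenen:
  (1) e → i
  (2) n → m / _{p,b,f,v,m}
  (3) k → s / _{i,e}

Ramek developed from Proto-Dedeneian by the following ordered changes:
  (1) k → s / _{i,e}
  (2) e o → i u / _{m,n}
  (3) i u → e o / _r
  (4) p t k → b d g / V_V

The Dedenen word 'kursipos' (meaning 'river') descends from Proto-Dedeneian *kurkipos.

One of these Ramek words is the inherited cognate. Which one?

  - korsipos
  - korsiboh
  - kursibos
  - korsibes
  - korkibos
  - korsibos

Ramek: start from *kurkipos.
  rule 1 (palatalisation): kurkipos → kursipos
  rule 2: no change — kursipos
  rule 3 (pre-rhotic lowering): kursipos → korsipos
  rule 4 (intervocalic voicing): korsipos → korsibos
  ⇒ Ramek korsibos

korsibos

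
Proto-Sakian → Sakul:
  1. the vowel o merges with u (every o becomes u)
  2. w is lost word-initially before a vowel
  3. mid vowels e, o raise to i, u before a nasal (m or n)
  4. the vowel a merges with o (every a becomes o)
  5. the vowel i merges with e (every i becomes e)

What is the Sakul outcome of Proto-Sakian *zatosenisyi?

Sakul: *zatosenisyi > zatusenisyi > zatusinisyi > zotusinisyi > zotusenesye  (by vowel merger, pre-nasal raising, vowel merger, vowel merger)

zotusenesye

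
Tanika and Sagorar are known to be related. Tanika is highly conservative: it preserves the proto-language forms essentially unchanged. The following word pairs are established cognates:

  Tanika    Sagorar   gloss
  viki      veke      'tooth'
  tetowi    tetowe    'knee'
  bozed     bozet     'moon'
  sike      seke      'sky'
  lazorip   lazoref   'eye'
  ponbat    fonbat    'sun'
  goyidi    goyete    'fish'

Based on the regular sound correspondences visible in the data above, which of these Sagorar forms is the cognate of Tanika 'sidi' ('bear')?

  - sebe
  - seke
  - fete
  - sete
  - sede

viki ~ veke, sike ~ seke — Tanika i corresponds to Sagorar e after a consonant, before a consonant other than r, m, n, p, b, f, v.
goyidi ~ goyete — Tanika d corresponds to Sagorar t between vowels (before a front vowel).
viki ~ veke, tetowi ~ tetowe — Tanika i corresponds to Sagorar e word-finally.
Applying these to Tanika 'sidi':
  sidi → sedi   (i→e after a consonant, before a consonant other than r, m, n, p, b, f, v)
  sedi → seti   (d→t between vowels (before a front vowel))
  seti → sete   (i→e word-finally)
So the Sagorar cognate is 'sete'.

sete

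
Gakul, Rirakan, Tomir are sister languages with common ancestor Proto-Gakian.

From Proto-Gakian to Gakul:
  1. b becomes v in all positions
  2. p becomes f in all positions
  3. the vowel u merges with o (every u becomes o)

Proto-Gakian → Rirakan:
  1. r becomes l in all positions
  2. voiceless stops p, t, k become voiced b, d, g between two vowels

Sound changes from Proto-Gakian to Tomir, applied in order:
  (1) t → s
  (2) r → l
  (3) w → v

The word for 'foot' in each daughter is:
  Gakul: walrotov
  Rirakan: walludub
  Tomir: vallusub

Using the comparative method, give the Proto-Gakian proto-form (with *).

Position 4: Gakul has r, Rirakan has l, Tomir has l. Gakul preserves r here (none of its changes turn any other segment into r), so the proto-segment is *r.
Position 6: Gakul has t, Rirakan has d, Tomir has s. Gakul preserves t here (none of its changes turn any other segment into t), so the proto-segment is *t.
This points to *walrutub. Verify forward in each daughter:
Gakul: start from *walrutub.
  rule 1 (unconditioned shift): walrutub → walrutuv
  rule 2: no change — walrutuv
  rule 3 (vowel merger): walrutuv → walrotov
  ⇒ Gakul walrotov
Rirakan: *walrutub
  walrutub → wallutub   [unconditioned shift]
  wallutub → walludub   [intervocalic voicing]
  giving Rirakan walludub.
Tomir: *walrutub > walrusub > wallusub > vallusub  (by unconditioned shift, unconditioned shift, unconditioned shift)
Only *walrutub yields all of Gakul walrotov, Rirakan walludub, Tomir vallusub.

*walrutub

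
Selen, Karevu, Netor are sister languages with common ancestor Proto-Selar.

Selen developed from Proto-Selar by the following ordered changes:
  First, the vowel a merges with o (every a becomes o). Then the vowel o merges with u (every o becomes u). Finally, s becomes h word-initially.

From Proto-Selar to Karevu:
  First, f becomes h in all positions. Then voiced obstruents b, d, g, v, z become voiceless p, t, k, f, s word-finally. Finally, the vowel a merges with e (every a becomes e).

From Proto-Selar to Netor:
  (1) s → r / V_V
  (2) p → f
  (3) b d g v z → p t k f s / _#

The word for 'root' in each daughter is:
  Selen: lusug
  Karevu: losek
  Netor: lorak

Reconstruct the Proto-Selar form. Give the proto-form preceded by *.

Position 3: Selen has s, Karevu has s, Netor has r. Selen preserves s here (none of its changes turn any other segment into s), so the proto-segment is *s.
Position 5: Selen has g, Karevu has k, Netor has k. Selen preserves g here (none of its changes turn any other segment into g), so the proto-segment is *g.
Verify the candidate proto-form against each daughter:
Selen: *losag
  losag → losog   [vowel merger]
  losog → lusug   [vowel merger]
  lusug (rule 3 does not apply)
  giving Selen lusug.
Karevu: *losag
  losag (rule 1 does not apply)
  losag → losak   [final devoicing]
  losak → losek   [vowel merger]
  giving Karevu losek.
Netor: *losag
  losag → lorag   [rhotacism]
  lorag (rule 2 does not apply)
  lorag → lorak   [final devoicing]
  giving Netor lorak.
*losag is the unique common source.

*losag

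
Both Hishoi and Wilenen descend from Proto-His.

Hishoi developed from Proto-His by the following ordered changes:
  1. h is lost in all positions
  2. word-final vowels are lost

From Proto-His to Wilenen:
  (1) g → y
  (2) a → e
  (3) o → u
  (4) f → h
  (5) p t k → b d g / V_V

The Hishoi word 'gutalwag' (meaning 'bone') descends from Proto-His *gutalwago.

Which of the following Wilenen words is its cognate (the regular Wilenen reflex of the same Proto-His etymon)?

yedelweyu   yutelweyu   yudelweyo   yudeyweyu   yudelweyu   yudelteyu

yudelweyu

Wilenen: start from *gutalwago.
  rule 1 (unconditioned shift): gutalwago → yutalwayo
  rule 2 (vowel merger): yutalwayo → yutelweyo
  rule 3 (vowel merger): yutelweyo → yutelweyu
  rule 4: no change — yutelweyu
  rule 5 (intervocalic voicing): yutelweyu → yudelweyu
  ⇒ Wilenen yudelweyu
The other candidates each miss or misapply at least one Wilenen change.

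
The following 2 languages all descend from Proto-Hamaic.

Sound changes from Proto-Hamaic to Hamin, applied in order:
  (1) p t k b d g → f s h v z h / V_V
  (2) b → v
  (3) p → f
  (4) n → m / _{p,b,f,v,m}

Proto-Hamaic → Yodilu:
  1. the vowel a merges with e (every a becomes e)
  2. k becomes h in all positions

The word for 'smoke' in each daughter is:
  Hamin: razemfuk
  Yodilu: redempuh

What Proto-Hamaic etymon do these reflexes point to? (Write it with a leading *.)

*radempuk

Position 2: Hamin has a, Yodilu has e. Hamin preserves a here (none of its changes turn any other segment into a), so the proto-segment is *a.
Position 3: Hamin has z, Yodilu has d. Yodilu preserves d here (none of its changes turn any other segment into d), so the proto-segment is *d.
Position 6: Hamin has f, Yodilu has p. Yodilu preserves p here (none of its changes turn any other segment into p), so the proto-segment is *p.
Verify the candidate proto-form against each daughter:
Hamin: *radempuk > razempuk > razemfuk  (by intervocalic lenition, unconditioned shift)
Yodilu: *radempuk > redempuk > redempuh  (by vowel merger, unconditioned shift)
No other proto-form is consistent with every reflex, so the reconstruction is *radempuk.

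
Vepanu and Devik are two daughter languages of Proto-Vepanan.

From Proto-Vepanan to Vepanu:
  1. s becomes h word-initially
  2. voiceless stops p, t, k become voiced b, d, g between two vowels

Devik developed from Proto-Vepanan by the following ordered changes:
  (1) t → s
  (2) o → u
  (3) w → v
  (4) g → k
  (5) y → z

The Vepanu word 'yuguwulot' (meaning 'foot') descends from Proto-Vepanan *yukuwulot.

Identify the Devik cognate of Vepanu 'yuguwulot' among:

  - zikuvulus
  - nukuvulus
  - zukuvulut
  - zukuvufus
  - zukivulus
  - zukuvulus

Devik: *yukuwulot > yukuwulos > yukuwulus > yukuvulus > zukuvulus  (by unconditioned shift, vowel merger, unconditioned shift, unconditioned shift)

zukuvulus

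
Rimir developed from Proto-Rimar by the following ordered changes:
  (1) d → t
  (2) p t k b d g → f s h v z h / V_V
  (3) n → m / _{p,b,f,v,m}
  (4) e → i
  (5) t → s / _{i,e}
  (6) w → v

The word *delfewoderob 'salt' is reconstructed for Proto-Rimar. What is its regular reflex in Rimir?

Rimir: *delfewoderob
  delfewoderob → telfewoterob   [unconditioned shift]
  telfewoterob → telfewoserob   [intervocalic lenition]
  telfewoserob (rule 3 does not apply)
  telfewoserob → tilfiwosirob   [vowel merger]
  tilfiwosirob → silfiwosirob   [palatalisation]
  silfiwosirob → silfivosirob   [unconditioned shift]
  giving Rimir silfivosirob.

silfivosirob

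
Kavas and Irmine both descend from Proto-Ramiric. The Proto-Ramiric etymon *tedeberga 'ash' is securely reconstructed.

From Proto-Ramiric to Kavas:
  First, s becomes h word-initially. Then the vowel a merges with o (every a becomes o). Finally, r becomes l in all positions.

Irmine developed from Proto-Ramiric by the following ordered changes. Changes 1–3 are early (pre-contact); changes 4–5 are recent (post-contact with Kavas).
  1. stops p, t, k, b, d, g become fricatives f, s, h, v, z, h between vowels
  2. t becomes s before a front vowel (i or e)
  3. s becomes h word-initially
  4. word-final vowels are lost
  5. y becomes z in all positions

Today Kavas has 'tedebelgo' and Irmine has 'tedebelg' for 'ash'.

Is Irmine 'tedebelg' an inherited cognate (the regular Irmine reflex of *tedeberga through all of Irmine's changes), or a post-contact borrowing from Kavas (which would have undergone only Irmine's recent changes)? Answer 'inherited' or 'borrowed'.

borrowed

If inherited, *tedeberga would pass through all of Irmine's changes:
Irmine: *tedeberga > tezeverga > sezeverga > hezeverga > hezeverg  (by intervocalic lenition, palatalisation, debuccalisation, apocope)
If borrowed from Kavas 'tedebelgo' after the early changes, it would undergo only the recent ones:
  rule 4 (apocope): tedebelgo → tedebelg
  rule 5 (unconditioned shift): no change (tedebelg)
  ⇒ as a loan: tedebelg
Irmine 'tedebelg' matches the loan outcome 'tedebelg', not the inherited 'hezeverg' — it skipped the early Irmine changes, so it was borrowed from Kavas.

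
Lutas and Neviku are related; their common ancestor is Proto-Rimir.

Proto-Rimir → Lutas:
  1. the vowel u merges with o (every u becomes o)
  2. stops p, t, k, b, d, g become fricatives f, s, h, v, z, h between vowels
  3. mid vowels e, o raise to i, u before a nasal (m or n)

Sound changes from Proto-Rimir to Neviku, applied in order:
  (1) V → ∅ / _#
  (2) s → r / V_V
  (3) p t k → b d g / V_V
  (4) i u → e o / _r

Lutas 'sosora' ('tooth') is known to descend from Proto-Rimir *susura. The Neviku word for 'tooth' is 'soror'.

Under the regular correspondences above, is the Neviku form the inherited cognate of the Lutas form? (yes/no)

yes

Derive the expected Neviku reflex of *susura:
Neviku: *susura
  susura → susur   [apocope]
  susur → surur   [rhotacism]
  surur (rule 3 does not apply)
  surur → soror   [pre-rhotic lowering]
  giving Neviku soror.
Neviku 'soror' matches the regular reflex exactly, so the pair is cognate.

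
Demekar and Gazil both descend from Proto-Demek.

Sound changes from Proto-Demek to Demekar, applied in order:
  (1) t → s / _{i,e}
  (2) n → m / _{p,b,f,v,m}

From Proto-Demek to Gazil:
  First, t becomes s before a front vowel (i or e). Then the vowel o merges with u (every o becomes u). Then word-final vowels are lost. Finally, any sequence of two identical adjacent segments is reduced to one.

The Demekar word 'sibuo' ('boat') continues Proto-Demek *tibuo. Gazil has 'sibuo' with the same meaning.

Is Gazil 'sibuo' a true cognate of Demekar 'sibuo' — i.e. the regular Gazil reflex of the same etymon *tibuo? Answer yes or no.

no

Derive the expected Gazil reflex of *tibuo:
Gazil: *tibuo
  tibuo → sibuo   [palatalisation]
  sibuo → sibuu   [vowel merger]
  sibuu → sibu   [apocope]
  sibu (rule 4 does not apply)
  giving Gazil sibu.
The regular Gazil reflex would be 'sibu', but the attested form is 'sibuo'. The correspondence is irregular, so they are not cognates (the Gazil form has a different source).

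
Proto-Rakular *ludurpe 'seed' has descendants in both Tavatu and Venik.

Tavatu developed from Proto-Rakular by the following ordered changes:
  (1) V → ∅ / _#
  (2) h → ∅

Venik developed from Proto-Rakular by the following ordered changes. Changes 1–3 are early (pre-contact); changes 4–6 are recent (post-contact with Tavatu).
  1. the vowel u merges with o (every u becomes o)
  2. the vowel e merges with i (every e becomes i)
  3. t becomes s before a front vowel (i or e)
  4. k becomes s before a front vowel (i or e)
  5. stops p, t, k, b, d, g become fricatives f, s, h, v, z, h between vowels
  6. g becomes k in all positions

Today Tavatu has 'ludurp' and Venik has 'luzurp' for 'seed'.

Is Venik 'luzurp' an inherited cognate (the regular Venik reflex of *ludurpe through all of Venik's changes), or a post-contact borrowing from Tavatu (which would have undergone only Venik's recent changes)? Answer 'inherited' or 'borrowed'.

If inherited, *ludurpe would pass through all of Venik's changes:
Venik: *ludurpe > lodorpe > lodorpi > lozorpi  (by vowel merger, vowel merger, intervocalic lenition)
If borrowed from Tavatu 'ludurp' after the early changes, it would undergo only the recent ones:
  rule 4 (palatalisation): no change (ludurp)
  rule 5 (intervocalic lenition): ludurp → luzurp
  rule 6 (unconditioned shift): no change (luzurp)
  ⇒ as a loan: luzurp
Venik 'luzurp' matches the loan outcome 'luzurp', not the inherited 'lozorpi' — it skipped the early Venik changes, so it was borrowed from Tavatu.

borrowed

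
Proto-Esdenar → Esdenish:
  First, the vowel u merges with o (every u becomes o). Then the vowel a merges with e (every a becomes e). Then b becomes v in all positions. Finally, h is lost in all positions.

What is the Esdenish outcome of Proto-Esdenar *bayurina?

veyorine

Esdenish: *bayurina > bayorina > beyorine > veyorine  (by vowel merger, vowel merger, unconditioned shift)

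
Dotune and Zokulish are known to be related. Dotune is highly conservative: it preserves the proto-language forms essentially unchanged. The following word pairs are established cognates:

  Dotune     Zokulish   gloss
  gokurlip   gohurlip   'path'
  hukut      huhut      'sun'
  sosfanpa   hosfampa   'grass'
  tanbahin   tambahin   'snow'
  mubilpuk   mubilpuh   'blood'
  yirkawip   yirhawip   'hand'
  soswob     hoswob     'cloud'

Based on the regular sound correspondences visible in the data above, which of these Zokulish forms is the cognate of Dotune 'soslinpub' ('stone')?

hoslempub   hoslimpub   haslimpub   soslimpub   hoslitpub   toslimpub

sosfanpa ~ hosfampa, soswob ~ hoswob — Dotune s corresponds to Zokulish h word-initially before a back vowel.
sosfanpa ~ hosfampa — Dotune n corresponds to Zokulish m after a vowel, before a labial obstruent.
Applying these to Dotune 'soslinpub':
  soslinpub → hoslinpub   (s→h word-initially before a back vowel)
  hoslinpub → hoslimpub   (n→m after a vowel, before a labial obstruent)
So the Zokulish cognate is 'hoslimpub'.

hoslimpub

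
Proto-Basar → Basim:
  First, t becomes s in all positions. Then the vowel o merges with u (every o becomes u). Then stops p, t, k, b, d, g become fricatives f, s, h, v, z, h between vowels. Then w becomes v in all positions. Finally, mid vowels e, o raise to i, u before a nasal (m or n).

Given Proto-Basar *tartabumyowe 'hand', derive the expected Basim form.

sarsavumyuve

Basim: start from *tartabumyowe.
  rule 1 (unconditioned shift): tartabumyowe → sarsabumyowe
  rule 2 (vowel merger): sarsabumyowe → sarsabumyuwe
  rule 3 (intervocalic lenition): sarsabumyuwe → sarsavumyuwe
  rule 4 (unconditioned shift): sarsavumyuwe → sarsavumyuve
  rule 5: no change — sarsavumyuve
  ⇒ Basim sarsavumyuve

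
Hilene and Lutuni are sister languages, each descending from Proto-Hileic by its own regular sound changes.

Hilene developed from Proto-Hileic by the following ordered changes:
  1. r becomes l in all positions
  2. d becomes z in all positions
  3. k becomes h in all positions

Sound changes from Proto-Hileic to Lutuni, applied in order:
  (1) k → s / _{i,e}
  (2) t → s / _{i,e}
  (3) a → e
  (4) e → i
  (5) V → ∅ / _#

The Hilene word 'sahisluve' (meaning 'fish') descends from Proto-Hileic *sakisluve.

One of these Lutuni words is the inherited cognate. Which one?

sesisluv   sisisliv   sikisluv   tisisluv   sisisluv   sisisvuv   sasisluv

Lutuni: *sakisluve
  sakisluve → sasisluve   [palatalisation]
  sasisluve (rule 2 does not apply)
  sasisluve → sesisluve   [vowel merger]
  sesisluve → sisisluvi   [vowel merger]
  sisisluvi → sisisluv   [apocope]
  giving Lutuni sisisluv.
Among the options, 'sisisluv' alone shows every Lutuni change applied in order.

sisisluv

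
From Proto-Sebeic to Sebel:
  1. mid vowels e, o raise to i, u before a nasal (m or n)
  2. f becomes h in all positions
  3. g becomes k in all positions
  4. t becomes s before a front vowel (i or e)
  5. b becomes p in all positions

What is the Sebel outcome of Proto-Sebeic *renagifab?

rinakihap

Sebel: *renagifab
  renagifab → rinagifab   [pre-nasal raising]
  rinagifab → rinagihab   [unconditioned shift]
  rinagihab → rinakihab   [unconditioned shift]
  rinakihab (rule 4 does not apply)
  rinakihab → rinakihap   [unconditioned shift]
  giving Sebel rinakihap.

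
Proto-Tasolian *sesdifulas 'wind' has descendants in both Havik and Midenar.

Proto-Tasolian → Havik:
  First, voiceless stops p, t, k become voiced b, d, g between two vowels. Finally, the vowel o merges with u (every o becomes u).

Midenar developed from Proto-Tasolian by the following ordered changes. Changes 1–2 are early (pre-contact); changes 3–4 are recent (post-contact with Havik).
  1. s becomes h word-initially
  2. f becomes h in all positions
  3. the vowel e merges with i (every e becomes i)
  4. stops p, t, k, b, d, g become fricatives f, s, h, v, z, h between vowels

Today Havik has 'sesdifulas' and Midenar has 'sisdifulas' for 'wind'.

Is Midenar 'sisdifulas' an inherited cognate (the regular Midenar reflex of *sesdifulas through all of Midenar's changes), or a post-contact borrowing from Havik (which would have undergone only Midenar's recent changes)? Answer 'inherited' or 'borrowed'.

borrowed

If inherited, *sesdifulas would pass through all of Midenar's changes:
Midenar: *sesdifulas
  sesdifulas → hesdifulas   [debuccalisation]
  hesdifulas → hesdihulas   [unconditioned shift]
  hesdihulas → hisdihulas   [vowel merger]
  hisdihulas (rule 4 does not apply)
  giving Midenar hisdihulas.
If borrowed from Havik 'sesdifulas' after the early changes, it would undergo only the recent ones:
  rule 3 (vowel merger): sesdifulas → sisdifulas
  rule 4 (intervocalic lenition): no change (sisdifulas)
  ⇒ as a loan: sisdifulas
Midenar 'sisdifulas' matches the loan outcome 'sisdifulas', not the inherited 'hisdihulas' — it skipped the early Midenar changes, so it was borrowed from Havik.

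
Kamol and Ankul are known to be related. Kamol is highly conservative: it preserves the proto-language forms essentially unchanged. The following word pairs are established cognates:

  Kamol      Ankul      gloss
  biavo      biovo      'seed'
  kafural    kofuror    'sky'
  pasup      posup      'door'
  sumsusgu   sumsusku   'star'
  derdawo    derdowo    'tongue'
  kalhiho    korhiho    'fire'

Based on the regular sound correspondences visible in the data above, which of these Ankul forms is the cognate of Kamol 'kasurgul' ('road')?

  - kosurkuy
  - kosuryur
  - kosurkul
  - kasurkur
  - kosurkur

kafural ~ kofuror, pasup ~ posup — Kamol a corresponds to Ankul o after a consonant, before a consonant other than r, m, n, p, b, f, v.
sumsusgu ~ sumsusku — Kamol g corresponds to Ankul k after a consonant, before a back vowel.
kafural ~ kofuror — Kamol l corresponds to Ankul r word-finally.
Applying these to Kamol 'kasurgul':
  kasurgul → kosurgul   (a→o after a consonant, before a consonant other than r, m, n, p, b, f, v)
  kosurgul → kosurkul   (g→k after a consonant, before a back vowel)
  kosurkul → kosurkur   (l→r word-finally)
So the Ankul cognate is 'kosurkur'.

kosurkur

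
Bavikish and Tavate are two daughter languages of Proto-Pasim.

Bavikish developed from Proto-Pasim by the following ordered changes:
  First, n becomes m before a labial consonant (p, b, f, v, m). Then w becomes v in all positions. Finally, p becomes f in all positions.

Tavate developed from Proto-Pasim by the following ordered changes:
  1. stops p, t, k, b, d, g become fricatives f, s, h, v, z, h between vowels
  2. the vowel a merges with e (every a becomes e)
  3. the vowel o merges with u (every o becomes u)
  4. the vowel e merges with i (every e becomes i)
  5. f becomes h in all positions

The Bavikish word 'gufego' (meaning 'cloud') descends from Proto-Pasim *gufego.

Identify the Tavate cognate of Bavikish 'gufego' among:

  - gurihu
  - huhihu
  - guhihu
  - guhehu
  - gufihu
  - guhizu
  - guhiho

Tavate: *gufego > gufeho > gufehu > gufihu > guhihu  (by intervocalic lenition, vowel merger, vowel merger, unconditioned shift)

guhihu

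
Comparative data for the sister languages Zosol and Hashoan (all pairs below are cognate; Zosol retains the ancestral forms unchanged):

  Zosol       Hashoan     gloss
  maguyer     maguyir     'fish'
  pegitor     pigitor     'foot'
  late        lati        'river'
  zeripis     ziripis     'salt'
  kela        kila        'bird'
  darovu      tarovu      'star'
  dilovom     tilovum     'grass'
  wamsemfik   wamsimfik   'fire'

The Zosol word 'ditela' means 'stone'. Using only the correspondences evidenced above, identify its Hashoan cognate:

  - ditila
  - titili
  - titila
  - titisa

dilovom ~ tilovum — Zosol d corresponds to Hashoan t word-initially before a front vowel.
pegitor ~ pigitor, kela ~ kila — Zosol e corresponds to Hashoan i after a consonant, before a consonant other than r, m, n, p, b, f, v.
Applying these to Zosol 'ditela':
  ditela → titela   (d→t word-initially before a front vowel)
  titela → titila   (e→i after a consonant, before a consonant other than r, m, n, p, b, f, v)
So the Hashoan cognate is 'titila'.

titila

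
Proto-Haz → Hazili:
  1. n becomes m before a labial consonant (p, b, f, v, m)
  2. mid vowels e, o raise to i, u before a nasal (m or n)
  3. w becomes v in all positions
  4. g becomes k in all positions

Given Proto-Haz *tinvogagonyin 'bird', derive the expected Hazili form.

Hazili: start from *tinvogagonyin.
  rule 1 (nasal place assimilation): tinvogagonyin → timvogagonyin
  rule 2 (pre-nasal raising): timvogagonyin → timvogagunyin
  rule 3: no change — timvogagunyin
  rule 4 (unconditioned shift): timvogagunyin → timvokakunyin
  ⇒ Hazili timvokakunyin

timvokakunyin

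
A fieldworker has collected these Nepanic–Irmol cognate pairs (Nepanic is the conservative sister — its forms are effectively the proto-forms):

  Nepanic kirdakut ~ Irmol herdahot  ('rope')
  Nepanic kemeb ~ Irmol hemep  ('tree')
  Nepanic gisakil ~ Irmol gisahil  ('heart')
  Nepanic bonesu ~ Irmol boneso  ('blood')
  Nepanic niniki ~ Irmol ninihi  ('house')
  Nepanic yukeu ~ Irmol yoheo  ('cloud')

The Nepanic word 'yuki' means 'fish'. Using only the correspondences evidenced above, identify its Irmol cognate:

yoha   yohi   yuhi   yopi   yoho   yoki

kirdakut ~ herdahot, yukeu ~ yoheo — Nepanic u corresponds to Irmol o after a consonant, before a consonant other than r, m, n, p, b, f, v.
gisakil ~ gisahil, niniki ~ ninihi — Nepanic k corresponds to Irmol h between vowels (before a front vowel).
Applying these to Nepanic 'yuki':
  yuki → yoki   (u→o after a consonant, before a consonant other than r, m, n, p, b, f, v)
  yoki → yohi   (k→h between vowels (before a front vowel))
So the Irmol cognate is 'yohi'.

yohi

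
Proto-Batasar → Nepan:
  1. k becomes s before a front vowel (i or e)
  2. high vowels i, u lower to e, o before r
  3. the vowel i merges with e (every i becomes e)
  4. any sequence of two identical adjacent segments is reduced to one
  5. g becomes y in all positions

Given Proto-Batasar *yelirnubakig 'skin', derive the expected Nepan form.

Nepan: start from *yelirnubakig.
  rule 1 (palatalisation): yelirnubakig → yelirnubasig
  rule 2 (pre-rhotic lowering): yelirnubasig → yelernubasig
  rule 3 (vowel merger): yelernubasig → yelernubaseg
  rule 4: no change — yelernubaseg
  rule 5 (unconditioned shift): yelernubaseg → yelernubasey
  ⇒ Nepan yelernubasey

yelernubasey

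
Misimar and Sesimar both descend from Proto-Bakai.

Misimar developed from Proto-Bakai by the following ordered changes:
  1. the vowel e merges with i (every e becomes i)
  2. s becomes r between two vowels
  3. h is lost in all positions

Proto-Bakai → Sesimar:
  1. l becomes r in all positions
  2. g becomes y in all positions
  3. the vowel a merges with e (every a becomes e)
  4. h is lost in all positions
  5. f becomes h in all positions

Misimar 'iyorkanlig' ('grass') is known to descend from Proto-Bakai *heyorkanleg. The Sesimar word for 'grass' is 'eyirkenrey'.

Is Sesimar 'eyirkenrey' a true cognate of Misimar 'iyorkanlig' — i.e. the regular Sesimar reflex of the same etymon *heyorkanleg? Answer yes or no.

Derive the expected Sesimar reflex of *heyorkanleg:
Sesimar: *heyorkanleg > heyorkanreg > heyorkanrey > heyorkenrey > eyorkenrey  (by unconditioned shift, unconditioned shift, vowel merger, h-loss)
The regular Sesimar reflex would be 'eyorkenrey', but the attested form is 'eyirkenrey'. The correspondence is irregular, so they are not cognates (the Sesimar form has a different source).

no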